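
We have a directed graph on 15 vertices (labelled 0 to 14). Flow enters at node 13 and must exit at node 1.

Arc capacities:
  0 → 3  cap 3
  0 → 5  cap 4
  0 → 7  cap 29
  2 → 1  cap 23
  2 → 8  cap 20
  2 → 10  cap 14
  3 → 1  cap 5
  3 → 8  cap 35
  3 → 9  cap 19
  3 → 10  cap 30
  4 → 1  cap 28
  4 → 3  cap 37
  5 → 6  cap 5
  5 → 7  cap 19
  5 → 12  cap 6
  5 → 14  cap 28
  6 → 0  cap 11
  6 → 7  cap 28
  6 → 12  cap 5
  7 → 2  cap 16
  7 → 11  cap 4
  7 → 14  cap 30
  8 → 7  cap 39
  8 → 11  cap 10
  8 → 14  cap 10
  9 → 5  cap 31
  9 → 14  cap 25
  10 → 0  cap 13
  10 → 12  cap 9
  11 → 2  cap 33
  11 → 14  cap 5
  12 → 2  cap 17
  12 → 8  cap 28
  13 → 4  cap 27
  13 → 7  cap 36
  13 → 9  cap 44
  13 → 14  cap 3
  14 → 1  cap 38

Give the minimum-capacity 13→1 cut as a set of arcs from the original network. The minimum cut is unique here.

augment #1: 13→4→1 push 27
augment #2: 13→14→1 push 3
augment #3: 13→7→2→1 push 16
augment #4: 13→7→14→1 push 20
augment #5: 13→9→14→1 push 15
augment #6: 13→9→5→12→2→1 push 6
augment #7: 13→9→5→6→0→3→1 push 3
augment #8: 13→9→5→6→12→2→1 push 1
max flow = 91; residual-reachable set from 13 gives S-side
cut edges (S→T): {(0,3), (2,1), (13,4), (14,1)} total cap 91

Min-cut arcs: {(0,3), (2,1), (13,4), (14,1)} (total capacity 91)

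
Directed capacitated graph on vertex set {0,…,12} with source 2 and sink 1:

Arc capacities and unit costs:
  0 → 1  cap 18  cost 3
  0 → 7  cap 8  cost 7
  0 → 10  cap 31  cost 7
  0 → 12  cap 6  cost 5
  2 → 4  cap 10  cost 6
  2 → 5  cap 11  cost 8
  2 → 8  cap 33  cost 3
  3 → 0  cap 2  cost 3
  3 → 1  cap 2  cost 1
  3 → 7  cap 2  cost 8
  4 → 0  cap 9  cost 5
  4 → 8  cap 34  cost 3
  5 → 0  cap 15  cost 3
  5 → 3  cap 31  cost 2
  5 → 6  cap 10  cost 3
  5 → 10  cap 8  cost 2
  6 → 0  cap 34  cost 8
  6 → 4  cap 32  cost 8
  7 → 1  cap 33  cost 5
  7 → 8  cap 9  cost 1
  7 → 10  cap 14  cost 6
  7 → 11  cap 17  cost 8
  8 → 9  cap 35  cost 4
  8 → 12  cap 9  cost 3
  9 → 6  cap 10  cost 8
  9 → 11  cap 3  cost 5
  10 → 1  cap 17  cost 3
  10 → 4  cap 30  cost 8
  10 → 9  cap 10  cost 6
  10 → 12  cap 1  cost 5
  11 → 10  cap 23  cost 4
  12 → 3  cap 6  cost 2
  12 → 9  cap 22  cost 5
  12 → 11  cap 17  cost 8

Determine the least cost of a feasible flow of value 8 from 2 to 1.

shortest-cost path #1: 2→8→12→3→1 push 2 @ unit cost 9 (adds 18)
shortest-cost path #2: 2→5→10→1 push 6 @ unit cost 13 (adds 78)
total cost = 96

Minimum cost for 8 units: 96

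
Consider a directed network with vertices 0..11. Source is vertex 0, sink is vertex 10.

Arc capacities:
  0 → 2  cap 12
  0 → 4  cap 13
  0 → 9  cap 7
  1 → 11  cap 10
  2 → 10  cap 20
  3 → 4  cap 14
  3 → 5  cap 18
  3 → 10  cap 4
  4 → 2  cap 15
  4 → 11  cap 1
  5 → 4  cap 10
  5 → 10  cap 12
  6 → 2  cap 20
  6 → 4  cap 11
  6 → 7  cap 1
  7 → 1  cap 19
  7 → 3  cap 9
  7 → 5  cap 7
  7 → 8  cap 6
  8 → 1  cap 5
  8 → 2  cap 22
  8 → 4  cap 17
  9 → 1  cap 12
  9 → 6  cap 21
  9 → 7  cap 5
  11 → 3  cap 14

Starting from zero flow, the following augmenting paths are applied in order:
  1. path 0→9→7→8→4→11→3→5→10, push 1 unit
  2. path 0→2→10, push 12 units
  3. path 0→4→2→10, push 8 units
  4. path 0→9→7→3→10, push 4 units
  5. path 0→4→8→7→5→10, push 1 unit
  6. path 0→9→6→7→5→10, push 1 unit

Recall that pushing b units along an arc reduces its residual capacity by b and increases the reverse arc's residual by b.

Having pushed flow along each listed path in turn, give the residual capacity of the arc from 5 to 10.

Residual capacity of (5,10): 9

after path 1 (0→9→7→8→4→11→3→5→10, push 1): res(5,10)=11
after path 2 (0→2→10, push 12): res(5,10)=11
after path 3 (0→4→2→10, push 8): res(5,10)=11
after path 4 (0→9→7→3→10, push 4): res(5,10)=11
after path 5 (0→4→8→7→5→10, push 1): res(5,10)=10
after path 6 (0→9→6→7→5→10, push 1): res(5,10)=9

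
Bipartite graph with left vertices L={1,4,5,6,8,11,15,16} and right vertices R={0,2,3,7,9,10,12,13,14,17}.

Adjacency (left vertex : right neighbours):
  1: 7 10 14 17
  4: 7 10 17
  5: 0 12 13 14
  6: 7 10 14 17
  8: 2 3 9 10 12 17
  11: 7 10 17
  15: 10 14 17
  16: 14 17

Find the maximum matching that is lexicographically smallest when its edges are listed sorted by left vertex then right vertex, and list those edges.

Lex-smallest maximum matching: {(1,7), (4,10), (5,0), (6,14), (8,2), (11,17)}

|M| = 6 (so the lex-smallest maximum matching has 6 edges)
process left vertices in ascending order; for each, take the smallest-labelled available neighbour that still permits 6 edges overall, or leave it unmatched if none does
lex-smallest matching: {1-7, 4-10, 5-0, 6-14, 8-2, 11-17}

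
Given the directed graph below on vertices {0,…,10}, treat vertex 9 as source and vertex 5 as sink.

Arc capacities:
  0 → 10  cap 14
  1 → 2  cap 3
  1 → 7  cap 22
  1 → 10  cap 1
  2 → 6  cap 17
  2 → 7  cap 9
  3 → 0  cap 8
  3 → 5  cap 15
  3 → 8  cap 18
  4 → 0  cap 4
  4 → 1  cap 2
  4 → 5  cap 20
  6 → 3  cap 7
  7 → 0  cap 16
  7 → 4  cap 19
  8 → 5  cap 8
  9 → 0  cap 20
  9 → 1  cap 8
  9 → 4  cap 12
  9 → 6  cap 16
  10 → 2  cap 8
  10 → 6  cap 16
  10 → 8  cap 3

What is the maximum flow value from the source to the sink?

Maximum flow value: 30

augment #1: 9→4→5 bottleneck 12, total now 12
augment #2: 9→6→3→5 bottleneck 7, total now 19
augment #3: 9→0→10→8→5 bottleneck 3, total now 22
augment #4: 9→1→7→4→5 bottleneck 8, total now 30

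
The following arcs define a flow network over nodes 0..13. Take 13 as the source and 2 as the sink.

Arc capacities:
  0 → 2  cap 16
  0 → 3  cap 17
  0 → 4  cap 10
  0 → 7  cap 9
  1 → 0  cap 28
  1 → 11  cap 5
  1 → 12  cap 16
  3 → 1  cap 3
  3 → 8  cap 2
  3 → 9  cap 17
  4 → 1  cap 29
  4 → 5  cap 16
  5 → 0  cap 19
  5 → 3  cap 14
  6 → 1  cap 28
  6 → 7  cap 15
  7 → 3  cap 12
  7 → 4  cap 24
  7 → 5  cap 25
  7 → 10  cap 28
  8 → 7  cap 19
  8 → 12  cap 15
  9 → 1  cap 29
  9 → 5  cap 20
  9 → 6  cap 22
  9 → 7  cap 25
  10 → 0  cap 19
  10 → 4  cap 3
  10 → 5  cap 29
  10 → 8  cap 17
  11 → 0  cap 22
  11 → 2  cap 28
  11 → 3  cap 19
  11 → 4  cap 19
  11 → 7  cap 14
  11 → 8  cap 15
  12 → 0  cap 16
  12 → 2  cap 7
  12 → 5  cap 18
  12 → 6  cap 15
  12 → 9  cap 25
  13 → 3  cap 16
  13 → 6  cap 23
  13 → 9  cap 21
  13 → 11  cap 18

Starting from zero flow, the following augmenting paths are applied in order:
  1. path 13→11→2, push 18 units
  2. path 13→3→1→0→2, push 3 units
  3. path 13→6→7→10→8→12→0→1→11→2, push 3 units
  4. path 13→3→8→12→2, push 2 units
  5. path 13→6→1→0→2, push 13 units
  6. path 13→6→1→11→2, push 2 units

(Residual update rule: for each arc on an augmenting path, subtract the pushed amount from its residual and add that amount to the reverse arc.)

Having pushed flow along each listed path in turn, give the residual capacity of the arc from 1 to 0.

after path 1 (13→11→2, push 18): res(1,0)=28
after path 2 (13→3→1→0→2, push 3): res(1,0)=25
after path 3 (13→6→7→10→8→12→0→1→11→2, push 3): res(1,0)=28
after path 4 (13→3→8→12→2, push 2): res(1,0)=28
after path 5 (13→6→1→0→2, push 13): res(1,0)=15
after path 6 (13→6→1→11→2, push 2): res(1,0)=15

Residual capacity of (1,0): 15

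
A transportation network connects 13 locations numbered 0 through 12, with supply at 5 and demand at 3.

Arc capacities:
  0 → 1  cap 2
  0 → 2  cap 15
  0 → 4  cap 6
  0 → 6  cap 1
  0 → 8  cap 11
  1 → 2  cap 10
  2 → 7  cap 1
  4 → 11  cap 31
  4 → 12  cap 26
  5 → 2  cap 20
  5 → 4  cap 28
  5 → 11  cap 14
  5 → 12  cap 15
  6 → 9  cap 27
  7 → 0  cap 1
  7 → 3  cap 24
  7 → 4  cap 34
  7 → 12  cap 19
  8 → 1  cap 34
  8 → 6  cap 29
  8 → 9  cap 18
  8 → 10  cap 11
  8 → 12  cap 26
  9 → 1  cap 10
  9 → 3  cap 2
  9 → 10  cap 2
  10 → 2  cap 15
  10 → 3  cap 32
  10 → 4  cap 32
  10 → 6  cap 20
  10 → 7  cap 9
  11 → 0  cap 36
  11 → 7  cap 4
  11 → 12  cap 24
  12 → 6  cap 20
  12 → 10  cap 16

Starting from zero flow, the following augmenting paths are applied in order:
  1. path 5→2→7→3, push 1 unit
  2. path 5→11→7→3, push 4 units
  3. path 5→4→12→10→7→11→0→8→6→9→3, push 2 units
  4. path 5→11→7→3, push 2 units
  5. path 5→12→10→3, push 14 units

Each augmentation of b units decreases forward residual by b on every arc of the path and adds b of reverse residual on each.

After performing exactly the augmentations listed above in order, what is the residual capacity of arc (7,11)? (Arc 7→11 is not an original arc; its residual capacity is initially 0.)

Residual capacity of (7,11): 4

after path 1 (5→2→7→3, push 1): res(7,11)=0
after path 2 (5→11→7→3, push 4): res(7,11)=4
after path 3 (5→4→12→10→7→11→0→8→6→9→3, push 2): res(7,11)=2
after path 4 (5→11→7→3, push 2): res(7,11)=4
after path 5 (5→12→10→3, push 14): res(7,11)=4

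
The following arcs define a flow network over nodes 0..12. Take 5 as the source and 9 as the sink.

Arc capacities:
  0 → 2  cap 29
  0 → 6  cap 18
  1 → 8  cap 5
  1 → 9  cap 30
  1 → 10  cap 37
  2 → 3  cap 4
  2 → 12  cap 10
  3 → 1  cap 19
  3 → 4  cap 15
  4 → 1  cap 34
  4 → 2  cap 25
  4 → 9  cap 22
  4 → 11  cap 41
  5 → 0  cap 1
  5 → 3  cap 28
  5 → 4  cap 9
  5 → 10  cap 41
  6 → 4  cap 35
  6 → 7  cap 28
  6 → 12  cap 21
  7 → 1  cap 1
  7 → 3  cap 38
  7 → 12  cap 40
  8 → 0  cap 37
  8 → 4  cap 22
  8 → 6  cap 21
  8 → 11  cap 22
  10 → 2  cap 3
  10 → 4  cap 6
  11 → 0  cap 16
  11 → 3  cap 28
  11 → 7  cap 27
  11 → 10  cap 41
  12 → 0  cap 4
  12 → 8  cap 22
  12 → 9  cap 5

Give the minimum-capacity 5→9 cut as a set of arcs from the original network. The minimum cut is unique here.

augment #1: 5→4→9 push 9
augment #2: 5→3→1→9 push 19
augment #3: 5→3→4→9 push 9
augment #4: 5→10→4→9 push 4
augment #5: 5→0→2→12→9 push 1
augment #6: 5→10→2→12→9 push 3
augment #7: 5→10→4→1→9 push 2
max flow = 47; residual-reachable set from 5 gives S-side
cut edges (S→T): {(5,0), (5,3), (5,4), (10,2), (10,4)} total cap 47

Min-cut arcs: {(5,0), (5,3), (5,4), (10,2), (10,4)} (total capacity 47)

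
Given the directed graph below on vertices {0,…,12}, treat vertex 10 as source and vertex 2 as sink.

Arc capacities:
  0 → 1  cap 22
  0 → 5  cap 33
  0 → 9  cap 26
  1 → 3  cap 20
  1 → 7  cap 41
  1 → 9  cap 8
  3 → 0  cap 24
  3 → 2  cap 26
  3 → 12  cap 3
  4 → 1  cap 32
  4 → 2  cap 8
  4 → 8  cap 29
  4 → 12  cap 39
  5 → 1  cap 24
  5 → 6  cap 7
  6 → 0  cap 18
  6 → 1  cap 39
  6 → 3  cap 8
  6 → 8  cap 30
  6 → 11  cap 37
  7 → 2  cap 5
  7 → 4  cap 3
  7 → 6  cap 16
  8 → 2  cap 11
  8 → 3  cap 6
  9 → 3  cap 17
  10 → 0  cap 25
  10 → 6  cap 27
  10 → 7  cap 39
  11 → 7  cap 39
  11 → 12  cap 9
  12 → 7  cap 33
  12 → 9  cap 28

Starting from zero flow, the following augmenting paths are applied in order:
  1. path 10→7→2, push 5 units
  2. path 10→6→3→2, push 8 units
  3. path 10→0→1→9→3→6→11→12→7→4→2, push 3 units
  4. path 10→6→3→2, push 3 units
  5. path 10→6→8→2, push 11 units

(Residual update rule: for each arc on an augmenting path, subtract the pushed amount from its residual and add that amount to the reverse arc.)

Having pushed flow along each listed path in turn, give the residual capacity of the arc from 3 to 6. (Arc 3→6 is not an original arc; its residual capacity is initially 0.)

after path 1 (10→7→2, push 5): res(3,6)=0
after path 2 (10→6→3→2, push 8): res(3,6)=8
after path 3 (10→0→1→9→3→6→11→12→7→4→2, push 3): res(3,6)=5
after path 4 (10→6→3→2, push 3): res(3,6)=8
after path 5 (10→6→8→2, push 11): res(3,6)=8

Residual capacity of (3,6): 8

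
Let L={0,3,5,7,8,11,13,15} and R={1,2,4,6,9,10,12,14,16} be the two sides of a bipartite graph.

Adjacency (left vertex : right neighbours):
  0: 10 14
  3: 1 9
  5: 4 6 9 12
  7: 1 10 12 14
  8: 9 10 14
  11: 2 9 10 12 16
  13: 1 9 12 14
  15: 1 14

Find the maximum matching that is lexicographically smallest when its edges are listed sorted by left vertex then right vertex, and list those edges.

|M| = 7 (so the lex-smallest maximum matching has 7 edges)
process left vertices in ascending order; for each, take the smallest-labelled available neighbour that still permits 7 edges overall, or leave it unmatched if none does
lex-smallest matching: {0-10, 3-1, 5-4, 7-12, 8-9, 11-2, 13-14}

Lex-smallest maximum matching: {(0,10), (3,1), (5,4), (7,12), (8,9), (11,2), (13,14)}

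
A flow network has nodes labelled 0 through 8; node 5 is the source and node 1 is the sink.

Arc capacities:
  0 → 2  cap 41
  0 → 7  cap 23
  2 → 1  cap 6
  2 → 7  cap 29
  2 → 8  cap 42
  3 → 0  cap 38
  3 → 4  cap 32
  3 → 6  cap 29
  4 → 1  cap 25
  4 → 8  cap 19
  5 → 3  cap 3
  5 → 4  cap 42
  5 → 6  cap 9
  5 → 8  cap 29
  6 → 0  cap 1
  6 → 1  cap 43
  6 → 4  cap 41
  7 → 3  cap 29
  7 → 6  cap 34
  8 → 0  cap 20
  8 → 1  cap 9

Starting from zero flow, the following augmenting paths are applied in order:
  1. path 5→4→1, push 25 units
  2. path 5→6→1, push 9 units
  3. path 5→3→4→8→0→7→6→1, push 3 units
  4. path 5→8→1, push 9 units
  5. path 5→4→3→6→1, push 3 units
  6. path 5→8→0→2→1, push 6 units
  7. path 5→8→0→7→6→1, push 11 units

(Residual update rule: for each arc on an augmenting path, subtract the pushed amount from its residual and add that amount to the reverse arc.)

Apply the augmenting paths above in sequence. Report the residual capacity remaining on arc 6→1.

after path 1 (5→4→1, push 25): res(6,1)=43
after path 2 (5→6→1, push 9): res(6,1)=34
after path 3 (5→3→4→8→0→7→6→1, push 3): res(6,1)=31
after path 4 (5→8→1, push 9): res(6,1)=31
after path 5 (5→4→3→6→1, push 3): res(6,1)=28
after path 6 (5→8→0→2→1, push 6): res(6,1)=28
after path 7 (5→8→0→7→6→1, push 11): res(6,1)=17

Residual capacity of (6,1): 17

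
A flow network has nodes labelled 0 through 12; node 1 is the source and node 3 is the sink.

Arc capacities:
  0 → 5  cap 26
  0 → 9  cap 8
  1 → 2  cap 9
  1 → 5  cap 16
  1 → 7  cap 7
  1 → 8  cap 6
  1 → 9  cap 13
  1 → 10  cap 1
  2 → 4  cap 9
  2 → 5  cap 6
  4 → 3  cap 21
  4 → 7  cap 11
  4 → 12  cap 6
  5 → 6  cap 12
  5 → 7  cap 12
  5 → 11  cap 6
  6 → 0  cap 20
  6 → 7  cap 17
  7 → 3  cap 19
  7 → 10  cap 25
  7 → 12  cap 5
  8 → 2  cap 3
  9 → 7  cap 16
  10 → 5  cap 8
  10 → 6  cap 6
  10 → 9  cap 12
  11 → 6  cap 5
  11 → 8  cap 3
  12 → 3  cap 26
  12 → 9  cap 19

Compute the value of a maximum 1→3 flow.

augment #1: 1→7→3 bottleneck 7, total now 7
augment #2: 1→2→4→3 bottleneck 9, total now 16
augment #3: 1→5→7→3 bottleneck 12, total now 28
augment #4: 1→9→7→12→3 bottleneck 5, total now 33

Maximum flow value: 33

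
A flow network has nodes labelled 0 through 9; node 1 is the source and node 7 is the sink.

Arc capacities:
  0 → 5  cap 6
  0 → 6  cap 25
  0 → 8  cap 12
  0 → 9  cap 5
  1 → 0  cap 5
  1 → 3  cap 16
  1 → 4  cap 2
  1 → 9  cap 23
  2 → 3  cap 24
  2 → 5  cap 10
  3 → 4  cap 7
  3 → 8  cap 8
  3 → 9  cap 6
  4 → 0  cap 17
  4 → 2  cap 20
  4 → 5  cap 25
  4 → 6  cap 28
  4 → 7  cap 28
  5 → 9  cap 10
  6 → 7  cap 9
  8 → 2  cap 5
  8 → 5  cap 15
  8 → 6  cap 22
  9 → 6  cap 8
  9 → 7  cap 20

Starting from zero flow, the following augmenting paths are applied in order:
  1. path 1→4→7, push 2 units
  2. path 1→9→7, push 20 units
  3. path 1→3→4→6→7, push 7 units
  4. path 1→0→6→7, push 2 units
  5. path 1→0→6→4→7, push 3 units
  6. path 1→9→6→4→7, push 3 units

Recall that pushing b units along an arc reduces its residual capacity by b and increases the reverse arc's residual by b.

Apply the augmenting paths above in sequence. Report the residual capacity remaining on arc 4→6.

Residual capacity of (4,6): 27

after path 1 (1→4→7, push 2): res(4,6)=28
after path 2 (1→9→7, push 20): res(4,6)=28
after path 3 (1→3→4→6→7, push 7): res(4,6)=21
after path 4 (1→0→6→7, push 2): res(4,6)=21
after path 5 (1→0→6→4→7, push 3): res(4,6)=24
after path 6 (1→9→6→4→7, push 3): res(4,6)=27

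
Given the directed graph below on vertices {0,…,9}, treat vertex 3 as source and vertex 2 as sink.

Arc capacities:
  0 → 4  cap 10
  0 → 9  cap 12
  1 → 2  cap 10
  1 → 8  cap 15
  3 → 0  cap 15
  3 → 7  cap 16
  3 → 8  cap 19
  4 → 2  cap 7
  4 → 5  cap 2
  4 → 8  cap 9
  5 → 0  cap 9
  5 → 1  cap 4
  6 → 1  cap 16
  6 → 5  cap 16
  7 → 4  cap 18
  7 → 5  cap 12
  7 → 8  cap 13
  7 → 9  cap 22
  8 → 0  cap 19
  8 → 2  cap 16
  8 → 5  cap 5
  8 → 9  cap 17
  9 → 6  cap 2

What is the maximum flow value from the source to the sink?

augment #1: 3→8→2 bottleneck 16, total now 16
augment #2: 3→0→4→2 bottleneck 7, total now 23
augment #3: 3→7→5→1→2 bottleneck 4, total now 27
augment #4: 3→0→9→6→1→2 bottleneck 2, total now 29

Maximum flow value: 29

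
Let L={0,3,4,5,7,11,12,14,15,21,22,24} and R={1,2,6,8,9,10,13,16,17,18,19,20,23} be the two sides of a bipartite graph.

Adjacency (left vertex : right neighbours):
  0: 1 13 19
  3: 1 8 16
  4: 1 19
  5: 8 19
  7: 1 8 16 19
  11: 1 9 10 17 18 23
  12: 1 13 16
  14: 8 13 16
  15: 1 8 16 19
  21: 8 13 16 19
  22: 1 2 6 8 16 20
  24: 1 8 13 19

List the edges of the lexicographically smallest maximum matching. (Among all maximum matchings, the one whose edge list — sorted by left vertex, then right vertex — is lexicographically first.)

|M| = 7 (so the lex-smallest maximum matching has 7 edges)
process left vertices in ascending order; for each, take the smallest-labelled available neighbour that still permits 7 edges overall, or leave it unmatched if none does
lex-smallest matching: {0-1, 3-8, 4-19, 7-16, 11-9, 12-13, 22-2}

Lex-smallest maximum matching: {(0,1), (3,8), (4,19), (7,16), (11,9), (12,13), (22,2)}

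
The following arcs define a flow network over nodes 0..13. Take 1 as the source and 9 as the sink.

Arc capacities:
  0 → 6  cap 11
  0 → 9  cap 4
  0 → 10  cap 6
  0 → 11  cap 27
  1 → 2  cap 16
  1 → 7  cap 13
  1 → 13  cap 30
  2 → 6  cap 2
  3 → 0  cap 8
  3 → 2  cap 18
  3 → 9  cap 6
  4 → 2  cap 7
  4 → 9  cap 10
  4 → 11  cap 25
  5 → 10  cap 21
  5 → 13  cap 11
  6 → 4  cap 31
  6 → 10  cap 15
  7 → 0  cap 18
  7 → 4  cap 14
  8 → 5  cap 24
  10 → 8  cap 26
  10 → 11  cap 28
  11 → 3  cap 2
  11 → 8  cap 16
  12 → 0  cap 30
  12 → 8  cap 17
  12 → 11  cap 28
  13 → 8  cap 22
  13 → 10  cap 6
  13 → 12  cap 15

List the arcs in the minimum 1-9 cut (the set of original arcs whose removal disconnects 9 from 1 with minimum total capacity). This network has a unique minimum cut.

augment #1: 1→7→0→9 push 4
augment #2: 1→7→4→9 push 9
augment #3: 1→2→6→4→9 push 1
augment #4: 1→13→10→11→3→9 push 2
max flow = 16; residual-reachable set from 1 gives S-side
cut edges (S→T): {(0,9), (4,9), (11,3)} total cap 16

Min-cut arcs: {(0,9), (4,9), (11,3)} (total capacity 16)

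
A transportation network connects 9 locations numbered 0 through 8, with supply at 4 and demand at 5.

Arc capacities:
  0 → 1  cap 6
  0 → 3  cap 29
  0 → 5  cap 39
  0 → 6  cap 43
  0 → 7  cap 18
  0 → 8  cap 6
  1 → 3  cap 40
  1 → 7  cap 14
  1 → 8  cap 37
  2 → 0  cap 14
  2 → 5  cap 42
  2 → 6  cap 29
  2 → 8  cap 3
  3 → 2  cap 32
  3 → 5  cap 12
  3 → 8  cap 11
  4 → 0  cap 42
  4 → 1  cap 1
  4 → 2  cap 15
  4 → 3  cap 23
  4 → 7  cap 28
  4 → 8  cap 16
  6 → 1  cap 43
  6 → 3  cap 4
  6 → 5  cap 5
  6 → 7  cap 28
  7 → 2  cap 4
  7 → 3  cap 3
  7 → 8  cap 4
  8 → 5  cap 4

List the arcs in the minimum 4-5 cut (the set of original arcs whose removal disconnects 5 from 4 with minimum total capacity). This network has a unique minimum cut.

Min-cut arcs: {(4,0), (4,1), (4,2), (4,3), (7,2), (7,3), (8,5)} (total capacity 92)

augment #1: 4→0→5 push 39
augment #2: 4→2→5 push 15
augment #3: 4→3→5 push 12
augment #4: 4→8→5 push 4
augment #5: 4→0→6→5 push 3
augment #6: 4→3→2→5 push 11
augment #7: 4→7→2→5 push 4
augment #8: 4→1→3→2→5 push 1
augment #9: 4→7→3→2→5 push 3
max flow = 92; residual-reachable set from 4 gives S-side
cut edges (S→T): {(4,0), (4,1), (4,2), (4,3), (7,2), (7,3), (8,5)} total cap 92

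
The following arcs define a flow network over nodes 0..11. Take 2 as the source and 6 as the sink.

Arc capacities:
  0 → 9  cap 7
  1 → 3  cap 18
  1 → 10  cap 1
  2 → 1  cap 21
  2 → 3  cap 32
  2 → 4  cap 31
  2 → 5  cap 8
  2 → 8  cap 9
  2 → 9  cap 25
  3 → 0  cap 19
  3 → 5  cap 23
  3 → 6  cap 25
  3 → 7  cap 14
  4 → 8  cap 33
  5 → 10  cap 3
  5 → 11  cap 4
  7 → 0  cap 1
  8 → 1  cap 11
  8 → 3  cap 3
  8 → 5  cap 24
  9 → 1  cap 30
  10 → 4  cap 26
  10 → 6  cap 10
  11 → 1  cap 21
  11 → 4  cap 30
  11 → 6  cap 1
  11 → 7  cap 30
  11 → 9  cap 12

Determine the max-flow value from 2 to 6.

Maximum flow value: 30

augment #1: 2→3→6 bottleneck 25, total now 25
augment #2: 2→1→10→6 bottleneck 1, total now 26
augment #3: 2→5→10→6 bottleneck 3, total now 29
augment #4: 2→5→11→6 bottleneck 1, total now 30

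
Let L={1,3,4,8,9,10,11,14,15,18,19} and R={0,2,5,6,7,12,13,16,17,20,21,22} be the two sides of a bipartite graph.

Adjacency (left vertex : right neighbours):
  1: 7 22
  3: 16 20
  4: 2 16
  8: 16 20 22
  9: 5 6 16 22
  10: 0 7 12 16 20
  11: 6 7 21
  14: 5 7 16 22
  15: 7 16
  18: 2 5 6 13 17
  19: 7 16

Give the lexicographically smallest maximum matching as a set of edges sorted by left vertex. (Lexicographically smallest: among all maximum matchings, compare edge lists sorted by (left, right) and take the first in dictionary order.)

|M| = 10 (so the lex-smallest maximum matching has 10 edges)
process left vertices in ascending order; for each, take the smallest-labelled available neighbour that still permits 10 edges overall, or leave it unmatched if none does
lex-smallest matching: {1-7, 3-20, 4-2, 8-22, 9-6, 10-0, 11-21, 14-5, 15-16, 18-13}

Lex-smallest maximum matching: {(1,7), (3,20), (4,2), (8,22), (9,6), (10,0), (11,21), (14,5), (15,16), (18,13)}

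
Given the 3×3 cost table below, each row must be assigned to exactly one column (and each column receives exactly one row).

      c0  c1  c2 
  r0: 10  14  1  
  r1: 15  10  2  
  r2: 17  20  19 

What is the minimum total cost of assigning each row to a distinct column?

Minimum assignment cost: 28

optimal assignment: row0→col2 (cost 1), row1→col1 (cost 10), row2→col0 (cost 17)
total = 1 + 10 + 17 = 28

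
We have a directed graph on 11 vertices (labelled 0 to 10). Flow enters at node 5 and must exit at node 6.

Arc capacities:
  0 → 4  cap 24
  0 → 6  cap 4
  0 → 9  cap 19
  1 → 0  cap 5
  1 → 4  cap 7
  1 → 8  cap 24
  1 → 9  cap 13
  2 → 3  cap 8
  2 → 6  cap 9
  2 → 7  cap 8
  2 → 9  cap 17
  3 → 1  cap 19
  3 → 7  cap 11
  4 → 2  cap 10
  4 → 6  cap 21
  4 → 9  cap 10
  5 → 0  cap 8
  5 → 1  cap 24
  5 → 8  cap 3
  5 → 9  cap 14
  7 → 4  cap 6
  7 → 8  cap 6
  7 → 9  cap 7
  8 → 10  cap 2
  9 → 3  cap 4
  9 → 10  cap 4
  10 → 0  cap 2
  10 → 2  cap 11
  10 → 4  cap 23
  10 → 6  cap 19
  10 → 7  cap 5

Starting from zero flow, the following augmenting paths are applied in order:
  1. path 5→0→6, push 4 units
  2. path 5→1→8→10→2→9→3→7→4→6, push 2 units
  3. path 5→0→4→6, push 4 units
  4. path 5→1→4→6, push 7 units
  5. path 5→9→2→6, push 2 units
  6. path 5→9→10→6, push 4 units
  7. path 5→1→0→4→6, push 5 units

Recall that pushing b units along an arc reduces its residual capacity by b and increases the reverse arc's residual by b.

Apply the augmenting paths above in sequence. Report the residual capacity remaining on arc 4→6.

Residual capacity of (4,6): 3

after path 1 (5→0→6, push 4): res(4,6)=21
after path 2 (5→1→8→10→2→9→3→7→4→6, push 2): res(4,6)=19
after path 3 (5→0→4→6, push 4): res(4,6)=15
after path 4 (5→1→4→6, push 7): res(4,6)=8
after path 5 (5→9→2→6, push 2): res(4,6)=8
after path 6 (5→9→10→6, push 4): res(4,6)=8
after path 7 (5→1→0→4→6, push 5): res(4,6)=3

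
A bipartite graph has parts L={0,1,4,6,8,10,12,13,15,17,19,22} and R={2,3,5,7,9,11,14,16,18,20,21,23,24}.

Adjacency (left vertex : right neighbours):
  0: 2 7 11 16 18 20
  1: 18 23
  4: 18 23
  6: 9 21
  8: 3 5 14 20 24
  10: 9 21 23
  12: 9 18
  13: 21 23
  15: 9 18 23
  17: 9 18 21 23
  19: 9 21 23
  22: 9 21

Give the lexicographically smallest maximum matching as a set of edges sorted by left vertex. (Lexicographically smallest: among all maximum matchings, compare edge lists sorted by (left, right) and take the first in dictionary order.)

|M| = 6 (so the lex-smallest maximum matching has 6 edges)
process left vertices in ascending order; for each, take the smallest-labelled available neighbour that still permits 6 edges overall, or leave it unmatched if none does
lex-smallest matching: {0-2, 1-18, 4-23, 6-9, 8-3, 10-21}

Lex-smallest maximum matching: {(0,2), (1,18), (4,23), (6,9), (8,3), (10,21)}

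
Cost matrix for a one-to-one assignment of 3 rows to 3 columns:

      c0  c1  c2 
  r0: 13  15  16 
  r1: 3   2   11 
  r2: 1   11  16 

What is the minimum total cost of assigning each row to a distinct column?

Minimum assignment cost: 19

optimal assignment: row0→col2 (cost 16), row1→col1 (cost 2), row2→col0 (cost 1)
total = 16 + 2 + 1 = 19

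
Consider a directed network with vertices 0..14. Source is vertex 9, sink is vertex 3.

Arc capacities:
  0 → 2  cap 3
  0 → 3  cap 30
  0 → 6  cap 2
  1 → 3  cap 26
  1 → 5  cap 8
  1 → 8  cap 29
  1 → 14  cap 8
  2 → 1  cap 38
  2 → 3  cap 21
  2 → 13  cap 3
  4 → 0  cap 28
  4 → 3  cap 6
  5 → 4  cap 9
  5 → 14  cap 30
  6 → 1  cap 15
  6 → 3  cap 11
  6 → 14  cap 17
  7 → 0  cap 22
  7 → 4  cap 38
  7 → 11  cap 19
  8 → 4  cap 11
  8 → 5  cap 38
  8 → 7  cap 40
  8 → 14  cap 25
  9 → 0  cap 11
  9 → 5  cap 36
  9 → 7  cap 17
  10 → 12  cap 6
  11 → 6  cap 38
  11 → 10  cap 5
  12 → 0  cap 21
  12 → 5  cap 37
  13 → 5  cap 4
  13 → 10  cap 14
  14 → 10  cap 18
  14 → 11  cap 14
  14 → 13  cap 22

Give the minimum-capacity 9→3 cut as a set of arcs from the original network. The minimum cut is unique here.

Min-cut arcs: {(5,4), (9,0), (9,7), (10,12), (14,11)} (total capacity 57)

augment #1: 9→0→3 push 11
augment #2: 9→5→4→3 push 6
augment #3: 9→7→0→3 push 17
augment #4: 9→5→4→0→3 push 2
augment #5: 9→5→4→0→2→3 push 1
augment #6: 9→5→14→11→6→3 push 11
augment #7: 9→5→14→11→6→1→3 push 3
augment #8: 9→5→14→10→12→0→2→3 push 2
augment #9: 9→5→14→10→12→0→6→1→3 push 2
augment #10: 9→5→14→10→12→0→7→11→6→1→3 push 2
max flow = 57; residual-reachable set from 9 gives S-side
cut edges (S→T): {(5,4), (9,0), (9,7), (10,12), (14,11)} total cap 57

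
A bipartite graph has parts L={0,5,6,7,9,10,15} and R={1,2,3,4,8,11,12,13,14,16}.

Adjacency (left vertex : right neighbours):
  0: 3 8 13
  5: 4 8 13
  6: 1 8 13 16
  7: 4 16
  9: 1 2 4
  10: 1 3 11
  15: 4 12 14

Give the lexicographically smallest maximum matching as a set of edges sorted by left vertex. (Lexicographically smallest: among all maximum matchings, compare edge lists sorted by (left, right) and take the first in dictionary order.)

|M| = 7 (so the lex-smallest maximum matching has 7 edges)
process left vertices in ascending order; for each, take the smallest-labelled available neighbour that still permits 7 edges overall, or leave it unmatched if none does
lex-smallest matching: {0-3, 5-4, 6-1, 7-16, 9-2, 10-11, 15-12}

Lex-smallest maximum matching: {(0,3), (5,4), (6,1), (7,16), (9,2), (10,11), (15,12)}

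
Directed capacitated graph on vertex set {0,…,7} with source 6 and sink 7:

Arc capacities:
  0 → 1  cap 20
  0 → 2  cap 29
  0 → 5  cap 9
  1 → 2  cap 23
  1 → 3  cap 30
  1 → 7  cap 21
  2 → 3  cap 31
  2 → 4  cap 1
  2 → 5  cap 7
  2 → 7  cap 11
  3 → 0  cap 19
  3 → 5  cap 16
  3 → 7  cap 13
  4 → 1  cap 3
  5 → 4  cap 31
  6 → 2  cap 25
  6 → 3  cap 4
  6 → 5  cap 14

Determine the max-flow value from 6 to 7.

Maximum flow value: 32

augment #1: 6→2→7 bottleneck 11, total now 11
augment #2: 6→3→7 bottleneck 4, total now 15
augment #3: 6→2→3→7 bottleneck 9, total now 24
augment #4: 6→2→4→1→7 bottleneck 1, total now 25
augment #5: 6→5→4→1→7 bottleneck 2, total now 27
augment #6: 6→2→3→0→1→7 bottleneck 4, total now 31
augment #7: 6→5→4→2→3→0→1→7 bottleneck 1, total now 32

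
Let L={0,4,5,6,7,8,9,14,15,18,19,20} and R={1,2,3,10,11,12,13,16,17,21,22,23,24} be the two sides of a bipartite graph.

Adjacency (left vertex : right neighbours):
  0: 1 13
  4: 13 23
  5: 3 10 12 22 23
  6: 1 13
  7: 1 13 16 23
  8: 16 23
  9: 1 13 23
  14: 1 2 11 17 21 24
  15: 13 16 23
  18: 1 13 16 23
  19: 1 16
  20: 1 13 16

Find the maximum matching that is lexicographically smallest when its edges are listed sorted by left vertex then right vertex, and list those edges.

Lex-smallest maximum matching: {(0,1), (4,13), (5,3), (7,16), (8,23), (14,2)}

|M| = 6 (so the lex-smallest maximum matching has 6 edges)
process left vertices in ascending order; for each, take the smallest-labelled available neighbour that still permits 6 edges overall, or leave it unmatched if none does
lex-smallest matching: {0-1, 4-13, 5-3, 7-16, 8-23, 14-2}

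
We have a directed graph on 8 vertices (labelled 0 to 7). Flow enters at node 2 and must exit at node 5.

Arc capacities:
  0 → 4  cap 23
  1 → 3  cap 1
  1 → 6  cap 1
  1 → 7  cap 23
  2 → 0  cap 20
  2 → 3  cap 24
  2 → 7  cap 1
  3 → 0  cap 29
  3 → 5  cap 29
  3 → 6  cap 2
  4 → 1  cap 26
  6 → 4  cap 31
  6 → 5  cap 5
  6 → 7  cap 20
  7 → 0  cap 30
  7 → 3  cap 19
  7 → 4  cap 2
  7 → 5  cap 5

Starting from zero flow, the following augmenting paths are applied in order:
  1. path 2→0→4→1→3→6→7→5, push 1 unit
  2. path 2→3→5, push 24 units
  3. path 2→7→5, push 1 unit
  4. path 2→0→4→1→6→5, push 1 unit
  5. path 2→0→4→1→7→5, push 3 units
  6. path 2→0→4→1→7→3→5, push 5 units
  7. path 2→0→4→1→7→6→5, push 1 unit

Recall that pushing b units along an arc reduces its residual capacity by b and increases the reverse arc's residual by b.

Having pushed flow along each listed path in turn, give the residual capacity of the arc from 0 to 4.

after path 1 (2→0→4→1→3→6→7→5, push 1): res(0,4)=22
after path 2 (2→3→5, push 24): res(0,4)=22
after path 3 (2→7→5, push 1): res(0,4)=22
after path 4 (2→0→4→1→6→5, push 1): res(0,4)=21
after path 5 (2→0→4→1→7→5, push 3): res(0,4)=18
after path 6 (2→0→4→1→7→3→5, push 5): res(0,4)=13
after path 7 (2→0→4→1→7→6→5, push 1): res(0,4)=12

Residual capacity of (0,4): 12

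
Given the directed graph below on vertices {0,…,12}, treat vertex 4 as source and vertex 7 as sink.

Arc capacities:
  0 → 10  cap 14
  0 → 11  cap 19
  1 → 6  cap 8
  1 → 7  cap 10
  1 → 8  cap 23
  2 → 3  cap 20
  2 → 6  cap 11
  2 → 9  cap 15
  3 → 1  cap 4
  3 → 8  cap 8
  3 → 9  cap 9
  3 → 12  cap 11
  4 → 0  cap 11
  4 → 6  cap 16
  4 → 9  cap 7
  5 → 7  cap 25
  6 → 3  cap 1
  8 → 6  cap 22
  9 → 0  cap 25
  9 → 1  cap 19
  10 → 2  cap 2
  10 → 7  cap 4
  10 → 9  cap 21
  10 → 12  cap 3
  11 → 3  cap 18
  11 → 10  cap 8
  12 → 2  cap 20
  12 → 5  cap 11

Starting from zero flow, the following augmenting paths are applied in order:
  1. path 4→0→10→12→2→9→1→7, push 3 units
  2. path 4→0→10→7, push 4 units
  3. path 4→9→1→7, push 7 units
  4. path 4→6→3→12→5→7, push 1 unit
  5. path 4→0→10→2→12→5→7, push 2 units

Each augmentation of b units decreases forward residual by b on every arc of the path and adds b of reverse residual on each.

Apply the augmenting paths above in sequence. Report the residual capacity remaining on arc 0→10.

Residual capacity of (0,10): 5

after path 1 (4→0→10→12→2→9→1→7, push 3): res(0,10)=11
after path 2 (4→0→10→7, push 4): res(0,10)=7
after path 3 (4→9→1→7, push 7): res(0,10)=7
after path 4 (4→6→3→12→5→7, push 1): res(0,10)=7
after path 5 (4→0→10→2→12→5→7, push 2): res(0,10)=5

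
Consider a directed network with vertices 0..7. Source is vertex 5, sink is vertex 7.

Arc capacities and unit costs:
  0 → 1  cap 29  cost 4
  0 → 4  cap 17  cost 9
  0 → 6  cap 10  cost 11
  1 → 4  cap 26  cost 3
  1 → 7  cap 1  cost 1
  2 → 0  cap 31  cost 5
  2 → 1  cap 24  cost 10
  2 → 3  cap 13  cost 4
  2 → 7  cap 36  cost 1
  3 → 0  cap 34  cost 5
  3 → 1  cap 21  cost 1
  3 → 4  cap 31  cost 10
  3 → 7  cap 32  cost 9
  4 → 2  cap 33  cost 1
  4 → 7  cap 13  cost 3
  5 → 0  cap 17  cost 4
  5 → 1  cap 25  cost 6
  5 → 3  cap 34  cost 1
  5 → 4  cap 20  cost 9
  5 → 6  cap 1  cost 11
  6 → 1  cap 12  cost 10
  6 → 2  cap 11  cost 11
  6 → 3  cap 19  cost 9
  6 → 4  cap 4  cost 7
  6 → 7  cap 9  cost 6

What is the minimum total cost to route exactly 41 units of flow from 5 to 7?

shortest-cost path #1: 5→3→1→7 push 1 @ unit cost 3 (adds 3)
shortest-cost path #2: 5→3→1→4→2→7 push 20 @ unit cost 7 (adds 140)
shortest-cost path #3: 5→3→7 push 13 @ unit cost 10 (adds 130)
shortest-cost path #4: 5→4→2→7 push 7 @ unit cost 11 (adds 77)
total cost = 350

Minimum cost for 41 units: 350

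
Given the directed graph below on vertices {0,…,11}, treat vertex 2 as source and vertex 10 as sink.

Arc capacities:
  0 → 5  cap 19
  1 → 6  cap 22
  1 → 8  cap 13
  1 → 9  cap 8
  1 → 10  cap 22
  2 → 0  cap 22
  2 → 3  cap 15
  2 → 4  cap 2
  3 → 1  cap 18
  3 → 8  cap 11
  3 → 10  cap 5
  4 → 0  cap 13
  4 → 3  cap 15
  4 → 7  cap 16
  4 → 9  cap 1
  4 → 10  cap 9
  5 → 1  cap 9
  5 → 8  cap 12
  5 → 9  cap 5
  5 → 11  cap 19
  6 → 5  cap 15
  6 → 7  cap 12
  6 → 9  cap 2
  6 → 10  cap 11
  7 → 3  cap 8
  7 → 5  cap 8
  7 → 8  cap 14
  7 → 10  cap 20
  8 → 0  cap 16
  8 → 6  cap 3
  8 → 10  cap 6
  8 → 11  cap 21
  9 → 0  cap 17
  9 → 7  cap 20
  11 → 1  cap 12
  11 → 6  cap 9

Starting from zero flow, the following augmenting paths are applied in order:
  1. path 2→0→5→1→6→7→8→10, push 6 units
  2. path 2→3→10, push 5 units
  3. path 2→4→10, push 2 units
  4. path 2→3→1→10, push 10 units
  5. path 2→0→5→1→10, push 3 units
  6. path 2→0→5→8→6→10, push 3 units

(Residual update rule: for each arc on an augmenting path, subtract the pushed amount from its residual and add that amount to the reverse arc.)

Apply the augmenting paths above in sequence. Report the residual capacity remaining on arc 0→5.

Residual capacity of (0,5): 7

after path 1 (2→0→5→1→6→7→8→10, push 6): res(0,5)=13
after path 2 (2→3→10, push 5): res(0,5)=13
after path 3 (2→4→10, push 2): res(0,5)=13
after path 4 (2→3→1→10, push 10): res(0,5)=13
after path 5 (2→0→5→1→10, push 3): res(0,5)=10
after path 6 (2→0→5→8→6→10, push 3): res(0,5)=7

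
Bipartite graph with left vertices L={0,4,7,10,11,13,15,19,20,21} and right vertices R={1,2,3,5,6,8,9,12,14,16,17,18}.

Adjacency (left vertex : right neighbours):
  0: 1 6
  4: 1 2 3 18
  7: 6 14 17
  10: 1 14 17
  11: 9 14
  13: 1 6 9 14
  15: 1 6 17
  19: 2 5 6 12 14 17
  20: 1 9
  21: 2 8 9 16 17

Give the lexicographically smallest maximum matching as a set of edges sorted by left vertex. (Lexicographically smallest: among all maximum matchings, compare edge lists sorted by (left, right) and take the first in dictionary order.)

|M| = 8 (so the lex-smallest maximum matching has 8 edges)
process left vertices in ascending order; for each, take the smallest-labelled available neighbour that still permits 8 edges overall, or leave it unmatched if none does
lex-smallest matching: {0-1, 4-2, 7-6, 10-14, 11-9, 15-17, 19-5, 21-8}

Lex-smallest maximum matching: {(0,1), (4,2), (7,6), (10,14), (11,9), (15,17), (19,5), (21,8)}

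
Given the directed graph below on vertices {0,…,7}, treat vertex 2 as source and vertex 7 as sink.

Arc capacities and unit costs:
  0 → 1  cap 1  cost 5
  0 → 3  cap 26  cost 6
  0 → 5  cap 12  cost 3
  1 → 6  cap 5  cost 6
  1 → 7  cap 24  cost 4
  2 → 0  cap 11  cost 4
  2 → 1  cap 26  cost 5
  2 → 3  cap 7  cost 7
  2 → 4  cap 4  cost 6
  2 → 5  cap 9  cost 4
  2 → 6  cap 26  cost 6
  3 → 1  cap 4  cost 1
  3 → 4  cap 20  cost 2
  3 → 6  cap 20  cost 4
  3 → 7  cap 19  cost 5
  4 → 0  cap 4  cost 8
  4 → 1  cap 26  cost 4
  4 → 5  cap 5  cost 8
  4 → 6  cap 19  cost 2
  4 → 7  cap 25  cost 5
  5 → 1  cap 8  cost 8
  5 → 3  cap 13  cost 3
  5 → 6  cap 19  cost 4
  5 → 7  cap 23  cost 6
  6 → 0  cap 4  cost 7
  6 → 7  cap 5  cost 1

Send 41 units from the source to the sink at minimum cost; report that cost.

Minimum cost for 41 units: 374

shortest-cost path #1: 2→6→7 push 5 @ unit cost 7 (adds 35)
shortest-cost path #2: 2→1→7 push 24 @ unit cost 9 (adds 216)
shortest-cost path #3: 2→5→7 push 9 @ unit cost 10 (adds 90)
shortest-cost path #4: 2→4→7 push 3 @ unit cost 11 (adds 33)
total cost = 374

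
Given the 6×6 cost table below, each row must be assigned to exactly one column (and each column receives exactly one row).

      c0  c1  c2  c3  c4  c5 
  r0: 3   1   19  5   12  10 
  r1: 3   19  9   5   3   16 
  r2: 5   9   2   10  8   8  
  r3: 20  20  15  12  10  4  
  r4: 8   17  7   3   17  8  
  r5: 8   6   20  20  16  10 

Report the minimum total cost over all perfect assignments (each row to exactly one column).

Minimum assignment cost: 21

one of 2 optimal assignments: row0→col0 (cost 3), row1→col4 (cost 3), row2→col2 (cost 2), row3→col5 (cost 4), row4→col3 (cost 3), row5→col1 (cost 6)
total = 3 + 3 + 2 + 4 + 3 + 6 = 21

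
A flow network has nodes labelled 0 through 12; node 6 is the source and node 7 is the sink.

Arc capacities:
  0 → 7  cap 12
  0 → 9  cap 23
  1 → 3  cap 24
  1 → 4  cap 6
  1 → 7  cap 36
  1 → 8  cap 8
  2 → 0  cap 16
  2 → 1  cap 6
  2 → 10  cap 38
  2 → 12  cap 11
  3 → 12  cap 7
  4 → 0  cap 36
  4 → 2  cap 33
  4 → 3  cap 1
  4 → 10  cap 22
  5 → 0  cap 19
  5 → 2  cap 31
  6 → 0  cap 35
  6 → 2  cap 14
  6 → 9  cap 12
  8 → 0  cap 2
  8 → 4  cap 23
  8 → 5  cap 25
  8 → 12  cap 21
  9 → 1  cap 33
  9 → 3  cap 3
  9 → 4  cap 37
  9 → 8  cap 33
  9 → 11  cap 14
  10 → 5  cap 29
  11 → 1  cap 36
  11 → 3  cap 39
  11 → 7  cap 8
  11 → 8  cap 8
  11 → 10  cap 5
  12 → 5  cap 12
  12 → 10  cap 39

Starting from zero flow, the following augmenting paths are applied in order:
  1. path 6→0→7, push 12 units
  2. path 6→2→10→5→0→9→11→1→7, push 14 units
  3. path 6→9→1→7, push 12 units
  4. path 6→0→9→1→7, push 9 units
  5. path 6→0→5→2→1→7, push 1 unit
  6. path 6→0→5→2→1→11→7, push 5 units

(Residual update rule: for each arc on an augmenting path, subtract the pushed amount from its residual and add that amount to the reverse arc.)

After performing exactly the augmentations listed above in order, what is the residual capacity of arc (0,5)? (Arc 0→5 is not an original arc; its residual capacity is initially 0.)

Residual capacity of (0,5): 8

after path 1 (6→0→7, push 12): res(0,5)=0
after path 2 (6→2→10→5→0→9→11→1→7, push 14): res(0,5)=14
after path 3 (6→9→1→7, push 12): res(0,5)=14
after path 4 (6→0→9→1→7, push 9): res(0,5)=14
after path 5 (6→0→5→2→1→7, push 1): res(0,5)=13
after path 6 (6→0→5→2→1→11→7, push 5): res(0,5)=8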